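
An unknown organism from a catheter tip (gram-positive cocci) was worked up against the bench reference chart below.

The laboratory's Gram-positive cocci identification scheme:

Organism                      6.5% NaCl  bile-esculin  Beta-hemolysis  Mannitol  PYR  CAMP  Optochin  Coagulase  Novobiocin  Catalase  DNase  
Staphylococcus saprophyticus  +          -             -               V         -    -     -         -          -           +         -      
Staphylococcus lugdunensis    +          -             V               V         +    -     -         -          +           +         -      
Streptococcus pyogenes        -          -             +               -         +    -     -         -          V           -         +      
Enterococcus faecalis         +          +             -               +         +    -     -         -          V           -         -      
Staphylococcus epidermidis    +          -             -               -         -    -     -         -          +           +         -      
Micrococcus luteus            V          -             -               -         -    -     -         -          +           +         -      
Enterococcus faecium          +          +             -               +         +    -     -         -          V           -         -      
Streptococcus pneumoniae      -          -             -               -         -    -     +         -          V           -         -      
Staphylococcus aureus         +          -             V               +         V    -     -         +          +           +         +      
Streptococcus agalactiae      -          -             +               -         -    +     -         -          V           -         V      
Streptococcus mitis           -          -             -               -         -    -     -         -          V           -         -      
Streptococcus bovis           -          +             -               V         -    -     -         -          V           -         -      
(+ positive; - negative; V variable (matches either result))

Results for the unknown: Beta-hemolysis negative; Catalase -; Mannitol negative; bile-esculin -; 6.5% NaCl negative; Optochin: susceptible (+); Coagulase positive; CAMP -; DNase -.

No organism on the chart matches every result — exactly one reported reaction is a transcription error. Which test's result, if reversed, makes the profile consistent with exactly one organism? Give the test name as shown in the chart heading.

As reported, no row in the chart matches all 9 reactions.
Reversing Beta-hemolysis → still no organism matches.
Reversing DNase → still no organism matches.
Reversing 6.5% NaCl → still no organism matches.
Reversing CAMP → still no organism matches.
Reversing Coagulase (to -) → unique match: Streptococcus pneumoniae.
Reversing Mannitol → still no organism matches.
Reversing bile-esculin → still no organism matches.
Reversing Catalase → still no organism matches.
Reversing Optochin → still no organism matches.

Coagulase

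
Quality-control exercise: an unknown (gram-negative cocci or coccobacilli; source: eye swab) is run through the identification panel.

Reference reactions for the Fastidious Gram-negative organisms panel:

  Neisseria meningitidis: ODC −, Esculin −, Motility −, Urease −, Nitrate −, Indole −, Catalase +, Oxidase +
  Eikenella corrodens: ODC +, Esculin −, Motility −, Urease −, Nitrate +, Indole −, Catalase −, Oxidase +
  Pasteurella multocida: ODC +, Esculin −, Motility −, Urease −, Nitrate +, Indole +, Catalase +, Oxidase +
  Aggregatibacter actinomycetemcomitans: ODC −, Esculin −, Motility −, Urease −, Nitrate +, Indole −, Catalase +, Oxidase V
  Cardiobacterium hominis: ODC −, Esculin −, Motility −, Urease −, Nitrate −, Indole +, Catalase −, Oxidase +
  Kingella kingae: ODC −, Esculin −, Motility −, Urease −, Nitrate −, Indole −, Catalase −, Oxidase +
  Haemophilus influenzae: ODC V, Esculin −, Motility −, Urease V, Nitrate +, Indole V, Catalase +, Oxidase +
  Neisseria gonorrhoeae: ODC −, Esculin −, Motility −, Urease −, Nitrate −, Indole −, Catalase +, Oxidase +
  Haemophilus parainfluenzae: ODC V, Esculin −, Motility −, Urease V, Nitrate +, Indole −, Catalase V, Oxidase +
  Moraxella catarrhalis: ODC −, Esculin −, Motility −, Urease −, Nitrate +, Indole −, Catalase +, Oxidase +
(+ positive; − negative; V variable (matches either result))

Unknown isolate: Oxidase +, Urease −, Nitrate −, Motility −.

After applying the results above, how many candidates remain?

Oxidase +: all 10 remaining candidates are consistent.
Motility −: all 10 remaining candidates are consistent.
Urease −: all 10 remaining candidates are consistent.
Nitrate −: excludes 6 organisms — 4 left.
Still consistent: Cardiobacterium hominis, Kingella kingae, Neisseria gonorrhoeae, Neisseria meningitidis.

4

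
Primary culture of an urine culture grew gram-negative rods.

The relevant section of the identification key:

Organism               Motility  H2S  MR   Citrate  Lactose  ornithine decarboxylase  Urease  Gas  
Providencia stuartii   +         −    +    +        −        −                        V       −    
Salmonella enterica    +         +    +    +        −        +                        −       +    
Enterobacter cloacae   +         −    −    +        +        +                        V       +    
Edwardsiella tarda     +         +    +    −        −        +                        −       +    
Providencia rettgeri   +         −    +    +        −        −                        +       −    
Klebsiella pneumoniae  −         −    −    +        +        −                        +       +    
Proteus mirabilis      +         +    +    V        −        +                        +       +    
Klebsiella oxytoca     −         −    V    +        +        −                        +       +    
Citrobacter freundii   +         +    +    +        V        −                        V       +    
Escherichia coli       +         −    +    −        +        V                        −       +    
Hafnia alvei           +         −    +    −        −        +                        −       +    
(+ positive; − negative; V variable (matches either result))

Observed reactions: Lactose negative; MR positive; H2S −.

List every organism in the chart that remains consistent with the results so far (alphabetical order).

Lactose −: excludes Enterobacter cloacae, Klebsiella pneumoniae, Klebsiella oxytoca, Escherichia coli — 7 left.
H2S −: excludes Salmonella enterica, Edwardsiella tarda, Proteus mirabilis, Citrobacter freundii — 3 left.
MR +: all 3 remaining candidates are consistent.

Hafnia alvei, Providencia rettgeri, Providencia stuartii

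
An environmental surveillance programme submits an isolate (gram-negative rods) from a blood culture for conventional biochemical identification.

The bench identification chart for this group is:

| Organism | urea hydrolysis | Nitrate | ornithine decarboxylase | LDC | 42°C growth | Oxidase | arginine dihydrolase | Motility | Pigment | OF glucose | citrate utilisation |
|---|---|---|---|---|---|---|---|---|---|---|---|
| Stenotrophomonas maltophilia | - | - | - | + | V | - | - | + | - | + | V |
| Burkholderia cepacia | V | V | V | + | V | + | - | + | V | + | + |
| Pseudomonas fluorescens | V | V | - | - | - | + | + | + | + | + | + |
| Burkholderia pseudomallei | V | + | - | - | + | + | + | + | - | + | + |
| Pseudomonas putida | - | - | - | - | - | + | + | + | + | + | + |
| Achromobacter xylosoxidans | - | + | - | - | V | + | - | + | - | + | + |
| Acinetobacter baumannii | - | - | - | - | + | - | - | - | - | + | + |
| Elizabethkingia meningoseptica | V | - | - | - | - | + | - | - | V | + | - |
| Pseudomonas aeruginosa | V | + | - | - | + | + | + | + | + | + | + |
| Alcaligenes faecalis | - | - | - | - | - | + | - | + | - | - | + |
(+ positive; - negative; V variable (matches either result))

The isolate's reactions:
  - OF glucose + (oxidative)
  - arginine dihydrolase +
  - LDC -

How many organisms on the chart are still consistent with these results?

arginine dihydrolase +: excludes 6 organisms — 4 left.
LDC -: all 4 remaining candidates are consistent.
OF glucose +: all 4 remaining candidates are consistent.
Still consistent: Burkholderia pseudomallei, Pseudomonas aeruginosa, Pseudomonas fluorescens, Pseudomonas putida.

4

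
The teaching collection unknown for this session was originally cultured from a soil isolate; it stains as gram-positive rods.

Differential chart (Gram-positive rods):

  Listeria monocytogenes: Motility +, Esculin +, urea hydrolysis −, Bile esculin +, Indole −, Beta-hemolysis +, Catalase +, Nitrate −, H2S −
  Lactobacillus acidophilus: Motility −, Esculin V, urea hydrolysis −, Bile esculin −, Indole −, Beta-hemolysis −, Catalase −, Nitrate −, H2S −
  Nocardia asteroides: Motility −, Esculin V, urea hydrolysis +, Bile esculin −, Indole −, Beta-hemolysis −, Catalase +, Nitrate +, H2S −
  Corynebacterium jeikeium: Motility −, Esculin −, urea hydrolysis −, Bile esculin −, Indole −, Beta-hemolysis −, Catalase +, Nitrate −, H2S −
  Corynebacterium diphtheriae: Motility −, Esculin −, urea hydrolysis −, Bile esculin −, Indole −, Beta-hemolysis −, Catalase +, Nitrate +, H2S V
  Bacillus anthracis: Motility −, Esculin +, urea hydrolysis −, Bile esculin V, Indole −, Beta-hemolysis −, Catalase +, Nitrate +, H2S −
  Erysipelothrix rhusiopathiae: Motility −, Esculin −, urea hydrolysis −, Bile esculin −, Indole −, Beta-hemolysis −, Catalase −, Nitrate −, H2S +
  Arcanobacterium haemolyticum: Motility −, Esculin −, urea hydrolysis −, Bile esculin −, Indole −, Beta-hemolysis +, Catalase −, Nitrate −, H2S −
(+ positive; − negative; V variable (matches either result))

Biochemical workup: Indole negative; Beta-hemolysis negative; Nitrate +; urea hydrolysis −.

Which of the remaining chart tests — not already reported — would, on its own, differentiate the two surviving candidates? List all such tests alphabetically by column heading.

Indole −: all 8 remaining candidates are consistent.
Nitrate +: excludes 5 organisms — 3 left.
Beta-hemolysis −: all 3 remaining candidates are consistent.
urea hydrolysis −: excludes Nocardia asteroides — 2 left.
Two candidates remain: Bacillus anthracis and Corynebacterium diphtheriae.
  Motility: − vs − — same for both, does not separate.
  Esculin: Bacillus anthracis +, Corynebacterium diphtheriae − — discriminates.
  Bile esculin: V vs − — variable for at least one, does not separate.
  Catalase: + vs + — same for both, does not separate.
  H2S: − vs V — variable for at least one, does not separate.

Esculin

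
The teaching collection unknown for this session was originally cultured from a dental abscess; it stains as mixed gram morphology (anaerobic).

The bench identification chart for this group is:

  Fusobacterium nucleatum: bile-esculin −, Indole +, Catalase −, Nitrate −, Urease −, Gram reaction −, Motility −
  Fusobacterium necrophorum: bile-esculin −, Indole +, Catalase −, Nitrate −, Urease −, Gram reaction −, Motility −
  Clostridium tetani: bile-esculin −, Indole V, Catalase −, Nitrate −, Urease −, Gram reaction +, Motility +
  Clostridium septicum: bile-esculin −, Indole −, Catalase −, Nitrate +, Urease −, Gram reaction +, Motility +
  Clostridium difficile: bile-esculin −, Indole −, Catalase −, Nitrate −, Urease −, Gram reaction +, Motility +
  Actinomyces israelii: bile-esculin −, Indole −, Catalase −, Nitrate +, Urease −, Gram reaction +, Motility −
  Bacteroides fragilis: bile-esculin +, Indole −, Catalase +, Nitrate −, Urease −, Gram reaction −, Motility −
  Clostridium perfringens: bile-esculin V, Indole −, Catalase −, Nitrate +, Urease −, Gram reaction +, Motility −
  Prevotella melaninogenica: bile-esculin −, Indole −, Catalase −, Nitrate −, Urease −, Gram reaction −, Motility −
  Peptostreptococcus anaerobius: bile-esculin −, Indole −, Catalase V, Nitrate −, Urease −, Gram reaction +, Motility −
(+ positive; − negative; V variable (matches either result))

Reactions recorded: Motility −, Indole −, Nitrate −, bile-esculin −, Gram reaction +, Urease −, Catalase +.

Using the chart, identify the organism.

Catalase +: excludes 8 organisms — 2 left.
Nitrate −: all 2 remaining candidates are consistent.
bile-esculin −: excludes Bacteroides fragilis — 1 left.
Motility −: the one remaining candidate is consistent.
Urease −: the one remaining candidate is consistent.
Indole −: the one remaining candidate is consistent.
Gram reaction +: the one remaining candidate is consistent.

Peptostreptococcus anaerobius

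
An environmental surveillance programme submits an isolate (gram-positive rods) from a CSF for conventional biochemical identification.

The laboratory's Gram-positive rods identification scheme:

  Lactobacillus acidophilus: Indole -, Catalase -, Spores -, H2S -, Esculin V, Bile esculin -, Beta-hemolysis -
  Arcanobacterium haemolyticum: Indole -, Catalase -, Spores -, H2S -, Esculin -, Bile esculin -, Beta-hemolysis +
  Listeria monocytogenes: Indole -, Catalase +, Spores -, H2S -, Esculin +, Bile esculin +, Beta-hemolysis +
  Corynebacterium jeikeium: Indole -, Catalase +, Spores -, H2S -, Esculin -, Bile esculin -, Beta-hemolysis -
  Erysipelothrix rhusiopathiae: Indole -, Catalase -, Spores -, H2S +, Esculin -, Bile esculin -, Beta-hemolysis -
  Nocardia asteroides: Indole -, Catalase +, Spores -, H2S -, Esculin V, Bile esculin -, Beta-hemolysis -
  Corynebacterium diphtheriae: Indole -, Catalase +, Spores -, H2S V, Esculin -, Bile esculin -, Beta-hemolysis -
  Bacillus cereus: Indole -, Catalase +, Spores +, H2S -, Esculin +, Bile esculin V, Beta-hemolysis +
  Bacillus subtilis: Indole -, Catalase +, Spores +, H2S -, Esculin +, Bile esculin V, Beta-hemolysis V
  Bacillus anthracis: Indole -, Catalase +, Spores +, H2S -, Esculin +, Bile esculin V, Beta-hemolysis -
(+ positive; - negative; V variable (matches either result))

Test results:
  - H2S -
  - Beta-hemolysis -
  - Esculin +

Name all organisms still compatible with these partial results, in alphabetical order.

H2S -: excludes Erysipelothrix rhusiopathiae — 9 left.
Beta-hemolysis -: excludes Arcanobacterium haemolyticum, Listeria monocytogenes, Bacillus cereus — 6 left.
Esculin +: excludes Corynebacterium jeikeium, Corynebacterium diphtheriae — 4 left.

Bacillus anthracis, Bacillus subtilis, Lactobacillus acidophilus, Nocardia asteroides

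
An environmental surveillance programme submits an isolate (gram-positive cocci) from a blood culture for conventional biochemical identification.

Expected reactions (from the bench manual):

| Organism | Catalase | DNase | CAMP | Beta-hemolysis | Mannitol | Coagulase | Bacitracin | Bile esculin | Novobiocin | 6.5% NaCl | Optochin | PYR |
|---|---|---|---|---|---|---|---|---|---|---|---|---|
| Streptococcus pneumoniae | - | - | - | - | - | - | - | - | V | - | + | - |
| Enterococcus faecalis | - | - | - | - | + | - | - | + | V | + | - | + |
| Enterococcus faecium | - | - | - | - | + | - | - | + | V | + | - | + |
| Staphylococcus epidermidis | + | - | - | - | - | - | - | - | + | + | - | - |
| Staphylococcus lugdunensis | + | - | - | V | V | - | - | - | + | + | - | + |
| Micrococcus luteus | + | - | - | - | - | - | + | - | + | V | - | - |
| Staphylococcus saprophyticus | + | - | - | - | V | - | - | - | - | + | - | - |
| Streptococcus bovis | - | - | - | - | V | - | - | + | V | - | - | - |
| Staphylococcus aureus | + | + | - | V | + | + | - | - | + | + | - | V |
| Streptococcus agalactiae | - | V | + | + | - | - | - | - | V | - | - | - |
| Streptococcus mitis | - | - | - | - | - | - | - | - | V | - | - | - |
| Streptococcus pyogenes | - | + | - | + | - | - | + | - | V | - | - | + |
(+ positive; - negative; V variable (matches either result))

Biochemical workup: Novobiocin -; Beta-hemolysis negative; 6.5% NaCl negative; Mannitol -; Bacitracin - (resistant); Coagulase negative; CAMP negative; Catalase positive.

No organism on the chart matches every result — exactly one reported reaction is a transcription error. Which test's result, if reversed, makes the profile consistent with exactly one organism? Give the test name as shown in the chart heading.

6.5% NaCl

As reported, no row in the chart matches all 8 reactions.
Reversing CAMP → still no organism matches.
Reversing Novobiocin → still no organism matches.
Reversing Coagulase → still no organism matches.
Reversing Mannitol → still no organism matches.
Reversing Catalase → 3 organisms match (not unique).
Reversing Beta-hemolysis → still no organism matches.
Reversing 6.5% NaCl (to +) → unique match: Staphylococcus saprophyticus.
Reversing Bacitracin → still no organism matches.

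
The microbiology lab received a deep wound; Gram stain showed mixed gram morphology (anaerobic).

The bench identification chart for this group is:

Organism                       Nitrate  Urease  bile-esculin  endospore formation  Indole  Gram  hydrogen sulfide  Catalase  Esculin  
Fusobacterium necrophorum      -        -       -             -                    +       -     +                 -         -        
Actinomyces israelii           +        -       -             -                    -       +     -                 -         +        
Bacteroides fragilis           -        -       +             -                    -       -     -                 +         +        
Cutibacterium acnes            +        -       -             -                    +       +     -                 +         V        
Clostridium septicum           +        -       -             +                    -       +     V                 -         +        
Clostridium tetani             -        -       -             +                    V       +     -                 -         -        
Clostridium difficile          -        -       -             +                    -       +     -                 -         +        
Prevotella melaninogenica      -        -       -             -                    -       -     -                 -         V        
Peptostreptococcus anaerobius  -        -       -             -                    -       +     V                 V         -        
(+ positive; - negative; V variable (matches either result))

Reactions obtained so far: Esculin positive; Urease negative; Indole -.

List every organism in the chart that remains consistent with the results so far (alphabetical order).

Actinomyces israelii, Bacteroides fragilis, Clostridium difficile, Clostridium septicum, Prevotella melaninogenica

Esculin +: excludes Fusobacterium necrophorum, Clostridium tetani, Peptostreptococcus anaerobius — 6 left.
Urease -: all 6 remaining candidates are consistent.
Indole -: excludes Cutibacterium acnes — 5 left.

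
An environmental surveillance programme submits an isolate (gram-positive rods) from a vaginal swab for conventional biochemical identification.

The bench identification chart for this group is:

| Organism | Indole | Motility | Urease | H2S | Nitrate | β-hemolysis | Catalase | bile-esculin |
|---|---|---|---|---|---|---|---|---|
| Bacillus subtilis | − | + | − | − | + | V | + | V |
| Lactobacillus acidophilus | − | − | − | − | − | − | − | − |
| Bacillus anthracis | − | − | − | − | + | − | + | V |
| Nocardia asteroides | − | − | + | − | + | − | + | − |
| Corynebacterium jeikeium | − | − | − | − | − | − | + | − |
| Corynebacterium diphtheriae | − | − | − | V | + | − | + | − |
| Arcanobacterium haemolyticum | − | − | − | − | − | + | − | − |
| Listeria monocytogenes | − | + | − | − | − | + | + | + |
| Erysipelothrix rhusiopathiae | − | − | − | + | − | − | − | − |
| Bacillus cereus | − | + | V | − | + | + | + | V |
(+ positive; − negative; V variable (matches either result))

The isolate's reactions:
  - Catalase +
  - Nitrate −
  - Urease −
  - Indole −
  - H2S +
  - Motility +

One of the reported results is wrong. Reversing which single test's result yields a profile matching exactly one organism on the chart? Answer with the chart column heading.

H2S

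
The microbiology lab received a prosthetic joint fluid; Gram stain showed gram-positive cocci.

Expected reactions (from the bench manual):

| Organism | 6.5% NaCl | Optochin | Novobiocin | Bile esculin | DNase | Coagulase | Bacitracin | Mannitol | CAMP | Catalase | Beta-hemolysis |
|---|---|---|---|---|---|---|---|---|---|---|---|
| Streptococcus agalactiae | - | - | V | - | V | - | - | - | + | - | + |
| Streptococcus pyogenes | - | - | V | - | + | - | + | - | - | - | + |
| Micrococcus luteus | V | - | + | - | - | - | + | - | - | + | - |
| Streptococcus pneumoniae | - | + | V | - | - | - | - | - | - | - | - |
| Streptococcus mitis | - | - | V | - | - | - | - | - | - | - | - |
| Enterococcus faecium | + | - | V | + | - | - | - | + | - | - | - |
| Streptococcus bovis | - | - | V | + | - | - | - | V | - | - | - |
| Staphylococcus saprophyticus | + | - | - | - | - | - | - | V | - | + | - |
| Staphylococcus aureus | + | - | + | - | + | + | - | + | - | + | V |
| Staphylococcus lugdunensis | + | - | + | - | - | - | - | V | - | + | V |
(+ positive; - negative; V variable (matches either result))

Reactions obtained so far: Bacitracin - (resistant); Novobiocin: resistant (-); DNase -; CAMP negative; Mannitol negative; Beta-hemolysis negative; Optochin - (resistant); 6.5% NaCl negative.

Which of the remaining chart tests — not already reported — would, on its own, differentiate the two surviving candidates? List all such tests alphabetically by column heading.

6.5% NaCl -: excludes Enterococcus faecium, Staphylococcus saprophyticus, Staphylococcus aureus, Staphylococcus lugdunensis — 6 left.
Mannitol -: all 6 remaining candidates are consistent.
DNase -: excludes Streptococcus pyogenes — 5 left.
Bacitracin -: excludes Micrococcus luteus — 4 left.
CAMP -: excludes Streptococcus agalactiae — 3 left.
Novobiocin -: all 3 remaining candidates are consistent.
Beta-hemolysis -: all 3 remaining candidates are consistent.
Optochin -: excludes Streptococcus pneumoniae — 2 left.
Two candidates remain: Streptococcus bovis and Streptococcus mitis.
  Bile esculin: Streptococcus bovis +, Streptococcus mitis - — discriminates.
  Coagulase: - vs - — same for both, does not separate.
  Catalase: - vs - — same for both, does not separate.

Bile esculin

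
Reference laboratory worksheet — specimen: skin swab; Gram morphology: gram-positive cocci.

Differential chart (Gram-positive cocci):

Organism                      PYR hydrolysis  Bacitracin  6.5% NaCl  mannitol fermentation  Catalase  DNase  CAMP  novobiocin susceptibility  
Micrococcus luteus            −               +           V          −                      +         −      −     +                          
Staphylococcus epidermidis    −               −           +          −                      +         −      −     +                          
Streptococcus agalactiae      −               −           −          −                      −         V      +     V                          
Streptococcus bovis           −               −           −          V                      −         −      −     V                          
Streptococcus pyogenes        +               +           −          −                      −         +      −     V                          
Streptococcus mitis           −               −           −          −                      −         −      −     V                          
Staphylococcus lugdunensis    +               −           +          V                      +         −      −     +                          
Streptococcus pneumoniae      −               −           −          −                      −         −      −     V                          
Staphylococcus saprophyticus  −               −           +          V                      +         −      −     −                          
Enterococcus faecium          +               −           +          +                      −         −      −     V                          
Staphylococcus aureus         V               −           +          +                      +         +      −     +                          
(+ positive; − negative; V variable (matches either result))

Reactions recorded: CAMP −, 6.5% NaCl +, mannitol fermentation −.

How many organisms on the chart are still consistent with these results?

4

CAMP −: excludes Streptococcus agalactiae — 10 left.
mannitol fermentation −: excludes Enterococcus faecium, Staphylococcus aureus — 8 left.
6.5% NaCl +: excludes Streptococcus bovis, Streptococcus pyogenes, Streptococcus mitis, Streptococcus pneumoniae — 4 left.
Still consistent: Micrococcus luteus, Staphylococcus epidermidis, Staphylococcus lugdunensis, Staphylococcus saprophyticus.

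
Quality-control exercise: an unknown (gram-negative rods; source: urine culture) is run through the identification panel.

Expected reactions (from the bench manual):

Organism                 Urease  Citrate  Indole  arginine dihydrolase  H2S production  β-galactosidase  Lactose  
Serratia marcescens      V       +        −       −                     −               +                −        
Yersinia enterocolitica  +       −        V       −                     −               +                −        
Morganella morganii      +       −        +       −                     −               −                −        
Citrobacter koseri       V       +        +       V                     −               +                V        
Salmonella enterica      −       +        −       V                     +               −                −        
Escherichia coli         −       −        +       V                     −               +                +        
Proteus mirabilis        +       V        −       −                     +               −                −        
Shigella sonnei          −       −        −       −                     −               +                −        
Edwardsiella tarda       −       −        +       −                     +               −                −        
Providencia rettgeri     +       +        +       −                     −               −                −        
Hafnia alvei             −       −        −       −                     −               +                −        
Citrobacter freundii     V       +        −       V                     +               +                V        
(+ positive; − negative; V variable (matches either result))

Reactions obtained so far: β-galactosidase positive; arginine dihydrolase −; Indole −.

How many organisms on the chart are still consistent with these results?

5

Indole −: excludes 5 organisms — 7 left.
β-galactosidase +: excludes Salmonella enterica, Proteus mirabilis — 5 left.
arginine dihydrolase −: all 5 remaining candidates are consistent.
Still consistent: Citrobacter freundii, Hafnia alvei, Serratia marcescens, Shigella sonnei, Yersinia enterocolitica.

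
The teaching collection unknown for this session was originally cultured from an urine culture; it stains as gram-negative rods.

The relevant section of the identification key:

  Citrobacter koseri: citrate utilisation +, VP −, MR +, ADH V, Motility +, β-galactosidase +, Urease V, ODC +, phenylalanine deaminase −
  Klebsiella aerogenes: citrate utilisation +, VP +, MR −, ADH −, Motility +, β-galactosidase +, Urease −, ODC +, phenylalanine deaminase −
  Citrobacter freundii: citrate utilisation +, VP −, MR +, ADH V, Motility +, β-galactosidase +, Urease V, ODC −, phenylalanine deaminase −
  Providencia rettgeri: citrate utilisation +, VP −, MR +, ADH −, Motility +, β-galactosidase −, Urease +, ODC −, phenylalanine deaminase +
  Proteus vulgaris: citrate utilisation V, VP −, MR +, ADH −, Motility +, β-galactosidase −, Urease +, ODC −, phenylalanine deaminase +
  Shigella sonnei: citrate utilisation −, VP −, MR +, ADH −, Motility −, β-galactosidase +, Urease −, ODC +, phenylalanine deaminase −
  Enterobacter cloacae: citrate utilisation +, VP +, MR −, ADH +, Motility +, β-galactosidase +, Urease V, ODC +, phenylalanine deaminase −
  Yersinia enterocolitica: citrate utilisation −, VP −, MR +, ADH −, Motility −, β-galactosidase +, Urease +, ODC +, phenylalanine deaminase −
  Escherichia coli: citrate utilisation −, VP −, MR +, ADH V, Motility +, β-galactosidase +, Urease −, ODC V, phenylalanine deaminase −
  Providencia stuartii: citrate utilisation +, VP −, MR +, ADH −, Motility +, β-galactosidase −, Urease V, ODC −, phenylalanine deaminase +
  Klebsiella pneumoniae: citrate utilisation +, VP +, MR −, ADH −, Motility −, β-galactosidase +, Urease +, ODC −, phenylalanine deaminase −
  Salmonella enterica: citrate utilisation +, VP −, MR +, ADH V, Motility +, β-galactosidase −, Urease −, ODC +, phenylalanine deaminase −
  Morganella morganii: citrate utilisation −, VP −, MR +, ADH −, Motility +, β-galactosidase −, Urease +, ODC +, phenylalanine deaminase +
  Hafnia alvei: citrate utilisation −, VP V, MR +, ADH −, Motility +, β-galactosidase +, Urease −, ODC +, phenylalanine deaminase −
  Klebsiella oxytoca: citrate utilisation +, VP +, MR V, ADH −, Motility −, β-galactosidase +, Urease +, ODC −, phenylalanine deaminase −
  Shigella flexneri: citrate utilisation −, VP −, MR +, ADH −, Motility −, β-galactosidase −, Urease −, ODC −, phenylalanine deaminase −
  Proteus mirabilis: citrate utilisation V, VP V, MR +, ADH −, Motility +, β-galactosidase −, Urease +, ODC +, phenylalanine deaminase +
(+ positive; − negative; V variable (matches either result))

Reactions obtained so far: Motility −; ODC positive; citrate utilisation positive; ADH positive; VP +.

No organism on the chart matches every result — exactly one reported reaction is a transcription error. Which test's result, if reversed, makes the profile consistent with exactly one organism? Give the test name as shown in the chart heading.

Motility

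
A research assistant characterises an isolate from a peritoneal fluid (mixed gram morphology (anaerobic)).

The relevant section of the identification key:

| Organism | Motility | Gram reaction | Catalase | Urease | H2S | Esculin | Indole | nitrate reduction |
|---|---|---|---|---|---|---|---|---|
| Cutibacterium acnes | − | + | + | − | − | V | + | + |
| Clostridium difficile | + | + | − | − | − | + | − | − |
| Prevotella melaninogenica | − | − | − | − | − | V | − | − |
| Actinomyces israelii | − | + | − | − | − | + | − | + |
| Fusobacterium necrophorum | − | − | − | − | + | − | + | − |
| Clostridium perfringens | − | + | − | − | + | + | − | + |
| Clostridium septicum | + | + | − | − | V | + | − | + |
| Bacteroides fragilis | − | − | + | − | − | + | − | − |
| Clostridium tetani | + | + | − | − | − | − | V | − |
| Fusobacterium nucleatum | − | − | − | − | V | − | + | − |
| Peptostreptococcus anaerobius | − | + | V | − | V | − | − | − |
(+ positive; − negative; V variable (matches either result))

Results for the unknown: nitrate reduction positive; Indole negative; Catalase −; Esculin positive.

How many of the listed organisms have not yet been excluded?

3

Esculin +: excludes Fusobacterium necrophorum, Clostridium tetani, Fusobacterium nucleatum, Peptostreptococcus anaerobius — 7 left.
Indole −: excludes Cutibacterium acnes — 6 left.
Catalase −: excludes Bacteroides fragilis — 5 left.
nitrate reduction +: excludes Clostridium difficile, Prevotella melaninogenica — 3 left.
Still consistent: Actinomyces israelii, Clostridium perfringens, Clostridium septicum.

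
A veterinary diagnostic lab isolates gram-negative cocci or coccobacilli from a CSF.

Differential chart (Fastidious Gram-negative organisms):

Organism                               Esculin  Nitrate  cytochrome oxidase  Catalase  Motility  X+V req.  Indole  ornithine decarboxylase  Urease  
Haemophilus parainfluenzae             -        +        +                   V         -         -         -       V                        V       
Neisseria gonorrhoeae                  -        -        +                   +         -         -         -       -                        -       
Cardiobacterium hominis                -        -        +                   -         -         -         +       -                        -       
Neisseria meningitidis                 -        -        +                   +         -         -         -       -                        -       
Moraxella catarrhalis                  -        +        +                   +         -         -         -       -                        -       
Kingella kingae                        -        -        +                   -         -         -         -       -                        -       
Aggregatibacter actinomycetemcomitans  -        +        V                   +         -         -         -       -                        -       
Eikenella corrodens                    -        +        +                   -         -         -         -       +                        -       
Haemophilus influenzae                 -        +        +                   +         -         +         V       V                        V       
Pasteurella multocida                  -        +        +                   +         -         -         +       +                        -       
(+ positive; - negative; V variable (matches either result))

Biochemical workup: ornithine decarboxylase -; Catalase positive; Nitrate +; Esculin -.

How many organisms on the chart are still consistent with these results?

Catalase +: excludes Cardiobacterium hominis, Kingella kingae, Eikenella corrodens — 7 left.
Esculin -: all 7 remaining candidates are consistent.
Nitrate +: excludes Neisseria gonorrhoeae, Neisseria meningitidis — 5 left.
ornithine decarboxylase -: excludes Pasteurella multocida — 4 left.
Still consistent: Aggregatibacter actinomycetemcomitans, Haemophilus influenzae, Haemophilus parainfluenzae, Moraxella catarrhalis.

4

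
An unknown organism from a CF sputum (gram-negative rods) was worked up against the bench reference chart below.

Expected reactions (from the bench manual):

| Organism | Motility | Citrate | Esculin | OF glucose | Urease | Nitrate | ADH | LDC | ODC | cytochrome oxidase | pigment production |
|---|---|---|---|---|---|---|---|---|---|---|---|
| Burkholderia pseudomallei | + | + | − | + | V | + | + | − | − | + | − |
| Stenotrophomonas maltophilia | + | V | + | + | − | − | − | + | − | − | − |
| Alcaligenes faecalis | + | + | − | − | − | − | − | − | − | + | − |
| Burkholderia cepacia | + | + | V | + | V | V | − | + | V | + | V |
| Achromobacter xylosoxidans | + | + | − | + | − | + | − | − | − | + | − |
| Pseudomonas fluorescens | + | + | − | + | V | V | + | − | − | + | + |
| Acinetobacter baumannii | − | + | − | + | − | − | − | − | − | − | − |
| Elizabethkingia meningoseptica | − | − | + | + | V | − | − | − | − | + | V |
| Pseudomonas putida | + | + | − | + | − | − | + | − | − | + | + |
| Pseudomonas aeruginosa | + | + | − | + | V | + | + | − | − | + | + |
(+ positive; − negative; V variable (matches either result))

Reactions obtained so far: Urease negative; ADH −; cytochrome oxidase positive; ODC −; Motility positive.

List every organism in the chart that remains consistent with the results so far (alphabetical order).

Motility +: excludes Acinetobacter baumannii, Elizabethkingia meningoseptica — 8 left.
Urease −: all 8 remaining candidates are consistent.
cytochrome oxidase +: excludes Stenotrophomonas maltophilia — 7 left.
ODC −: all 7 remaining candidates are consistent.
ADH −: excludes Burkholderia pseudomallei, Pseudomonas fluorescens, Pseudomonas putida, Pseudomonas aeruginosa — 3 left.

Achromobacter xylosoxidans, Alcaligenes faecalis, Burkholderia cepacia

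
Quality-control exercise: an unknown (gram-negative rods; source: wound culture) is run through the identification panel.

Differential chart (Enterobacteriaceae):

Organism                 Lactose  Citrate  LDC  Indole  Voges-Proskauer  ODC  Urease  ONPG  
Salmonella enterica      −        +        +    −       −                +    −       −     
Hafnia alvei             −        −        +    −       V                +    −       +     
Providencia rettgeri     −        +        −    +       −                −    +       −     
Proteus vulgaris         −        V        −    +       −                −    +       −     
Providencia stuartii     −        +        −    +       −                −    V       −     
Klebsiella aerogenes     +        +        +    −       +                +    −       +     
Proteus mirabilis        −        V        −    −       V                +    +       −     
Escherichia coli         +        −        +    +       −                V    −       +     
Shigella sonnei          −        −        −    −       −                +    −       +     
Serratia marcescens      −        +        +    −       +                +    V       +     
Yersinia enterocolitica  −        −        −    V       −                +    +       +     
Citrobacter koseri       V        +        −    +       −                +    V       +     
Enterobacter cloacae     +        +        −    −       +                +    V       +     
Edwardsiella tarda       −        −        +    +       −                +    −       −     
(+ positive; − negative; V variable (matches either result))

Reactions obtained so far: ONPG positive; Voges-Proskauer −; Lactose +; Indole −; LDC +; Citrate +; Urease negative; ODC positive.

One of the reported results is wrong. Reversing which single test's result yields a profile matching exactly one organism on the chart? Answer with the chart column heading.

As reported, no row in the chart matches all 8 reactions.
Reversing ODC → still no organism matches.
Reversing ONPG → still no organism matches.
Reversing LDC → still no organism matches.
Reversing Urease → still no organism matches.
Reversing Citrate → still no organism matches.
Reversing Voges-Proskauer (to +) → unique match: Klebsiella aerogenes.
Reversing Indole → still no organism matches.
Reversing Lactose → still no organism matches.

Voges-Proskauer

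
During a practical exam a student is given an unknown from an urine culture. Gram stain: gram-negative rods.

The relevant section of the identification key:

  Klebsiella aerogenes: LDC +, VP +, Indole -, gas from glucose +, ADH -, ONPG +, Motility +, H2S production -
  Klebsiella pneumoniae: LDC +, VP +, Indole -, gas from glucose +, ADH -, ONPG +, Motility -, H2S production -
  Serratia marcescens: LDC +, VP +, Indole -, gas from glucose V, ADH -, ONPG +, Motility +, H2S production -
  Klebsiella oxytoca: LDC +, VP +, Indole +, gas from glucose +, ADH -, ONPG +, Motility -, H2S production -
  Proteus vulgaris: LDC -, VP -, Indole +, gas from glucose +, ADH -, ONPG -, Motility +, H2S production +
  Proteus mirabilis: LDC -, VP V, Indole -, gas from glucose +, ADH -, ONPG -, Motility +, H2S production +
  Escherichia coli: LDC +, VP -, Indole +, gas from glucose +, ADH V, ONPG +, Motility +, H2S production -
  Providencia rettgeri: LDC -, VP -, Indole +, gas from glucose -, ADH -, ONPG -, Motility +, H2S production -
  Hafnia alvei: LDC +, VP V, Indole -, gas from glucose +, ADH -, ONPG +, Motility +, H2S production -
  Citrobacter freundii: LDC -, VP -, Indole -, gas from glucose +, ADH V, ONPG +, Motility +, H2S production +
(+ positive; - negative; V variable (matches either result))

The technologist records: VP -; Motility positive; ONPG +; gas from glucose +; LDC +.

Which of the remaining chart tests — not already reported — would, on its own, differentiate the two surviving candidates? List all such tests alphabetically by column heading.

Indole

LDC +: excludes Proteus vulgaris, Proteus mirabilis, Providencia rettgeri, Citrobacter freundii — 6 left.
ONPG +: all 6 remaining candidates are consistent.
Motility +: excludes Klebsiella pneumoniae, Klebsiella oxytoca — 4 left.
gas from glucose +: all 4 remaining candidates are consistent.
VP -: excludes Klebsiella aerogenes, Serratia marcescens — 2 left.
Two candidates remain: Escherichia coli and Hafnia alvei.
  Indole: Escherichia coli +, Hafnia alvei - — discriminates.
  ADH: V vs - — variable for at least one, does not separate.
  H2S production: - vs - — same for both, does not separate.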